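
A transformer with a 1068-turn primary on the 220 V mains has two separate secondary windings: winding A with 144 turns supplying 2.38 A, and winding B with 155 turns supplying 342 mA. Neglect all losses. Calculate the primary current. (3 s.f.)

V_A = 220 × 144/1068 = 29.663 V; V_B = 220 × 155/1068 = 31.929 V.
P_out = V_A I_A + V_B I_B = 29.663×2.38 + 31.929×0.342 = 70.598 + 10.920 = 81.517 W.
Ideal ⇒ P_in = P_out, so I_p = P_out/V_p = 81.517/220 = 0.371 A.

I_p ≈ 0.371 A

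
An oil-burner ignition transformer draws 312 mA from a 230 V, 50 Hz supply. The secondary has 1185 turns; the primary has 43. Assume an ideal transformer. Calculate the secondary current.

I_s/I_p = N_p/N_s, so I_s = 0.312 × 43/1185 = 0.0113 A.

I_s ≈ 0.0113 A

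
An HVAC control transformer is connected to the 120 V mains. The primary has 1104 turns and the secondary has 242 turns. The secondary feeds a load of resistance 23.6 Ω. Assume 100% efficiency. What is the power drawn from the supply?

P ≈ 29.3 W

V_s = V_p × N_s/N_p = 120 × 242/1104 = 26.304 V.
I_s = V_s/R = 26.304/23.6 = 1.1146 A.
I_p = I_s × N_s/N_p = 1.1146 × 242/1104 = 0.24432 A.
P = V_p I_p = 120 × 0.24432 = 29.3 W.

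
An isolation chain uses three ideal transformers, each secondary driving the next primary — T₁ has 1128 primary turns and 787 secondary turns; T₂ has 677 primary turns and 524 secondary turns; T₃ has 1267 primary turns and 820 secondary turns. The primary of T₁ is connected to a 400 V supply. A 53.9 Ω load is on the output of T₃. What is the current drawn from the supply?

After T₁: V = 400.00 × 787/1128 = 279.08 V.
After T₂: V = 279.08 × 524/677 = 216.01 V.
After T₃: V = 216.01 × 820/1267 = 139.80 V.
I_load = 139.80/53.9 = 2.5937 A, so P_out = 139.80 × 2.5937 = 362.60 W.
All ideal ⇒ P_in = P_out, so I_supply = 362.60/400 = 0.906 A.

I_supply ≈ 0.906 A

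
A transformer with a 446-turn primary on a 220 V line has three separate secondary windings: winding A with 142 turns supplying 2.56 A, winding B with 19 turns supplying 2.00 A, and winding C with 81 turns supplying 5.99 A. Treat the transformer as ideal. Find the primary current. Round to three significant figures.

I_p ≈ 1.99 A

V_A = 220 × 142/446 = 70.045 V; V_B = 220 × 19/446 = 9.3722 V; V_C = 220 × 81/446 = 39.955 V.
P_out = V_A I_A + V_B I_B + V_C I_C = 70.045×2.56 + 9.3722×2.00 + 39.955×5.99 = 179.31 + 18.744 + 239.33 = 437.39 W.
Ideal ⇒ P_in = P_out, so I_p = P_out/V_p = 437.39/220 = 1.99 A.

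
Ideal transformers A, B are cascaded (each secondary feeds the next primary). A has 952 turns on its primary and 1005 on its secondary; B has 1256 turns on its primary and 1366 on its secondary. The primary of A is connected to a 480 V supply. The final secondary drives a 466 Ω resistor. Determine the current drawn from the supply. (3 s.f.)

I_supply ≈ 1.36 A

Secondary of A: V = 480.00 × 1005/952 = 506.72 V.
Secondary of B: V = 506.72 × 1366/1256 = 551.10 V.
I_load = 551.10/466 = 1.1826 A, so P_out = 551.10 × 1.1826 = 651.74 W.
All ideal ⇒ P_in = P_out, so I_supply = 651.74/480 = 1.36 A.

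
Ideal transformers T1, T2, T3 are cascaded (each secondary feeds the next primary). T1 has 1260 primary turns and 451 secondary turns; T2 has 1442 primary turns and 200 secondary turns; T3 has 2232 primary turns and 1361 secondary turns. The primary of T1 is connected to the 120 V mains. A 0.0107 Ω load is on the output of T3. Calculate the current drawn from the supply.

Secondary of T1: V = 120.00 × 451/1260 = 42.952 V.
Secondary of T2: V = 42.952 × 200/1442 = 5.9573 V.
Secondary of T3: V = 5.9573 × 1361/2232 = 3.6326 V.
I_load = 3.6326/0.0107 = 339.49 A, so P_out = 3.6326 × 339.49 = 1233.2 W.
All ideal ⇒ P_in = P_out, so I_supply = 1233.2/120 = 10.3 A.

I_supply ≈ 10.3 A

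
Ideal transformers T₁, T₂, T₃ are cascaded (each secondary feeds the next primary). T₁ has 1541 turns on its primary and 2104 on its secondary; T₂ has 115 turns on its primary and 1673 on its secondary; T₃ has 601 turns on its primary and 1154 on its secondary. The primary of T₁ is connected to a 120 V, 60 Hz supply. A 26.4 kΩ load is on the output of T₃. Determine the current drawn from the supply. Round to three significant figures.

Secondary of T₁: V = 120.00 × 2104/1541 = 163.84 V.
Secondary of T₂: V = 163.84 × 1673/115 = 2383.5 V.
Secondary of T₃: V = 2383.5 × 1154/601 = 4576.7 V.
I_load = 4576.7/26400 = 0.17336 A, so P_out = 4576.7 × 0.17336 = 793.42 W.
All ideal ⇒ P_in = P_out, so I_supply = 793.42/120 = 6.61 A.

I_supply ≈ 6.61 A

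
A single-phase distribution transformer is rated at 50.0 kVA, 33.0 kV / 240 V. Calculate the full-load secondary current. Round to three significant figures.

I_s = S/V_s = 50000/240 = 208 A.

I_s ≈ 208 A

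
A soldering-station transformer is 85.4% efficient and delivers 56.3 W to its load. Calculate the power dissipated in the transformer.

P_loss ≈ 9.63 W

P_in = P_out/η = 56.3/0.854 = 65.9251 W.
P_loss = P_in − P_out = 65.9251 − 56.3 = 9.63 W.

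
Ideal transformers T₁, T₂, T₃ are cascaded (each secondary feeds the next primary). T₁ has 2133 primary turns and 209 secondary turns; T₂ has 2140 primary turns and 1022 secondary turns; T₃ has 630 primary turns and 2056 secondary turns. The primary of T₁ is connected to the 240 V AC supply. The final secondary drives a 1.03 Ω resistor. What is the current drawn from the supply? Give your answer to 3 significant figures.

I_supply ≈ 5.43 A

After T₁: V = 240.00 × 209/2133 = 23.516 V.
After T₂: V = 23.516 × 1022/2140 = 11.231 V.
After T₃: V = 11.231 × 2056/630 = 36.651 V.
I_load = 36.651/1.03 = 35.584 A, so P_out = 36.651 × 35.584 = 1304.2 W.
All ideal ⇒ P_in = P_out, so I_supply = 1304.2/240 = 5.43 A.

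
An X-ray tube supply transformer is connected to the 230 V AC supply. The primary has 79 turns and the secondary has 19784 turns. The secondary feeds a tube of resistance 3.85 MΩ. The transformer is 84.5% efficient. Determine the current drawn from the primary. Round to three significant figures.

V_s = 230 × 19784/79 = 57599 V.
I_s = V_s/R = 57599/(3.85×10^6) = 0.014961 A.
P_out = V_s I_s = 57599 × 0.014961 = 861.73 W.
P_in = P_out/η = 861.73/0.845 = 1019.8 W.
I_p = P_in/V_p = 1019.8/230 = 4.43 A.

I_p ≈ 4.43 A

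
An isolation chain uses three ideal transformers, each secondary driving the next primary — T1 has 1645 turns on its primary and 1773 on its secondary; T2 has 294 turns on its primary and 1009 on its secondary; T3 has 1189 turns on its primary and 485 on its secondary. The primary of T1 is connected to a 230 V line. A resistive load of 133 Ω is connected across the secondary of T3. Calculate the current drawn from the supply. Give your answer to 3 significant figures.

I_supply ≈ 3.94 A

Secondary of T1: V = 230.00 × 1773/1645 = 247.90 V.
Secondary of T2: V = 247.90 × 1009/294 = 850.77 V.
Secondary of T3: V = 850.77 × 485/1189 = 347.04 V.
I_load = 347.04/133 = 2.6093 A, so P_out = 347.04 × 2.6093 = 905.52 W.
All ideal ⇒ P_in = P_out, so I_supply = 905.52/230 = 3.94 A.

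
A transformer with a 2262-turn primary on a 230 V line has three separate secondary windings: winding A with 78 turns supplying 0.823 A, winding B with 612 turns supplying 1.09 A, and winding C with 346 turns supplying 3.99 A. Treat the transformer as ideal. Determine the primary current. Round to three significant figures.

V_A = 230 × 78/2262 = 7.9310 V; V_B = 230 × 612/2262 = 62.228 V; V_C = 230 × 346/2262 = 35.181 V.
P_out = V_A I_A + V_B I_B + V_C I_C = 7.9310×0.823 + 62.228×1.09 + 35.181×3.99 = 6.5272 + 67.829 + 140.37 = 214.73 W.
Ideal ⇒ P_in = P_out, so I_p = P_out/V_p = 214.73/230 = 0.934 A.

I_p ≈ 0.934 A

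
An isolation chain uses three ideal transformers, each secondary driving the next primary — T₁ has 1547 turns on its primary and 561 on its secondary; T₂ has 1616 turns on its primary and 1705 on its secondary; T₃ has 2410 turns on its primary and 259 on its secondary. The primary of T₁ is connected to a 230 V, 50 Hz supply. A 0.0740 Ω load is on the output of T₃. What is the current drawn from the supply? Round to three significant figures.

After T₁: V = 230.00 × 561/1547 = 83.407 V.
After T₂: V = 83.407 × 1705/1616 = 88.000 V.
After T₃: V = 88.000 × 259/2410 = 9.4573 V.
I_load = 9.4573/0.0740 = 127.80 A, so P_out = 9.4573 × 127.80 = 1208.6 W.
All ideal ⇒ P_in = P_out, so I_supply = 1208.6/230 = 5.25 A.

I_supply ≈ 5.25 A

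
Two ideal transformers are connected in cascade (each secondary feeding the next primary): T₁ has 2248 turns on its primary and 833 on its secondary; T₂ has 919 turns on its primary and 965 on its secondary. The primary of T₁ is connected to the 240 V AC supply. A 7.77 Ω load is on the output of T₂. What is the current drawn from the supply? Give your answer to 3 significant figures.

After T₁: V = 240.00 × 833/2248 = 88.932 V.
After T₂: V = 88.932 × 965/919 = 93.384 V.
I_load = 93.384/7.77 = 12.019 A, so P_out = 93.384 × 12.019 = 1122.3 W.
All ideal ⇒ P_in = P_out, so I_supply = 1122.3/240 = 4.68 A.

I_supply ≈ 4.68 A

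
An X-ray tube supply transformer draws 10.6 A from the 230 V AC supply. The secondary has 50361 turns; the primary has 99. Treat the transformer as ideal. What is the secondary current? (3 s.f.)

I_s/I_p = N_p/N_s, so I_s = 10.6 × 99/50361 = 0.0208 A.

I_s ≈ 0.0208 A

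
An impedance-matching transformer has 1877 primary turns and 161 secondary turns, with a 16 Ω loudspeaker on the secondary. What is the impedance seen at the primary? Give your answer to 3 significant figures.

Z_p ≈ 2170 Ω

Z_p = (N_p/N_s)² × Z_s = (1877/161)² × 16 = 2170 Ω.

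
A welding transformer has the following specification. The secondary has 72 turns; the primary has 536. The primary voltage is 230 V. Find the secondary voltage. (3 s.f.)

V_s ≈ 30.9 V

V_s/V_p = N_s/N_p, so V_s = 230 × 72/536 = 30.9 V.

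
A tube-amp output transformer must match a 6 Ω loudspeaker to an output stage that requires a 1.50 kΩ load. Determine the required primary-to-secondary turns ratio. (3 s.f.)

Z_p/Z_s = (N_p/N_s)², so N_p/N_s = √(1500/6) = √250 = 15.8.

N_p/N_s ≈ 15.8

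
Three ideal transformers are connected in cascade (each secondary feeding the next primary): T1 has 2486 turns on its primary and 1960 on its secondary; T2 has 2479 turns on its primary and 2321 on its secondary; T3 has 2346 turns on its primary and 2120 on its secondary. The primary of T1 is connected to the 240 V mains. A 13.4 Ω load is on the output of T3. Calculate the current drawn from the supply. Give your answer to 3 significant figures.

After T1: V = 240.00 × 1960/2486 = 189.22 V.
After T2: V = 189.22 × 2321/2479 = 177.16 V.
After T3: V = 177.16 × 2120/2346 = 160.09 V.
I_load = 160.09/13.4 = 11.947 A, so P_out = 160.09 × 11.947 = 1912.7 W.
All ideal ⇒ P_in = P_out, so I_supply = 1912.7/240 = 7.97 A.

I_supply ≈ 7.97 A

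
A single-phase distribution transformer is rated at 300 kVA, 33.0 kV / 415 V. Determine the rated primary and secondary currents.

I_p = S/V_p = 300000/33000 = 9.09 A.
I_s = S/V_s = 300000/415 = 723 A.

I_p ≈ 9.09 A, I_s ≈ 723 A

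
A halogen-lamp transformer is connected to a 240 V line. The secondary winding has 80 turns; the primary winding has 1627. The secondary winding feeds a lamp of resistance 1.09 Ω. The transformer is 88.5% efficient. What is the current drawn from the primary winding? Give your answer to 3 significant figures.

I_p ≈ 0.602 A

V_s = 240 × 80/1627 = 11.801 V.
I_s = V_s/R = 11.801/1.09 = 10.826 A.
P_out = V_s I_s = 11.801 × 10.826 = 127.76 W.
P_in = P_out/η = 127.76/0.885 = 144.36 W.
I_p = P_in/V_p = 144.36/240 = 0.602 A.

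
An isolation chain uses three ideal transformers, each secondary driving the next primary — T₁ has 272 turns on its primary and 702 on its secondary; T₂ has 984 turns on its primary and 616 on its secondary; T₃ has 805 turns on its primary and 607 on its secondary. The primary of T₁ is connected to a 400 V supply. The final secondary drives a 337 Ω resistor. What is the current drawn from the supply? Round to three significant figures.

After T₁: V = 400.00 × 702/272 = 1032.4 V.
After T₂: V = 1032.4 × 616/984 = 646.27 V.
After T₃: V = 646.27 × 607/805 = 487.31 V.
I_load = 487.31/337 = 1.4460 A, so P_out = 487.31 × 1.4460 = 704.67 W.
All ideal ⇒ P_in = P_out, so I_supply = 704.67/400 = 1.76 A.

I_supply ≈ 1.76 A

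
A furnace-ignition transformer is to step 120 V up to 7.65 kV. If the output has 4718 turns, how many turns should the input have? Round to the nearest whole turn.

N_in = 74 turns

N_in/N_out = V_in/V_out, so N_in = 4718 × 120/7650 = 74.0 ≈ 74 turns.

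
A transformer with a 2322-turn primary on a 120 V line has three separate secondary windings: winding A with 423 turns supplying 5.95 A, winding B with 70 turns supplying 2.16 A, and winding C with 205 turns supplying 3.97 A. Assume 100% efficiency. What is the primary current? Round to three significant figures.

I_p ≈ 1.50 A

V_A = 120 × 423/2322 = 21.860 V; V_B = 120 × 70/2322 = 3.6176 V; V_C = 120 × 205/2322 = 10.594 V.
P_out = V_A I_A + V_B I_B + V_C I_C = 21.860×5.95 + 3.6176×2.16 + 10.594×3.97 = 130.07 + 7.8140 + 42.059 = 179.94 W.
Ideal ⇒ P_in = P_out, so I_p = P_out/V_p = 179.94/120 = 1.50 A.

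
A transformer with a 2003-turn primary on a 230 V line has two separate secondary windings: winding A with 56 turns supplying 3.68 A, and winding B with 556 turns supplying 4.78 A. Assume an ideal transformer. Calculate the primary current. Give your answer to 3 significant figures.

V_A = 230 × 56/2003 = 6.4304 V; V_B = 230 × 556/2003 = 63.844 V.
P_out = V_A I_A + V_B I_B = 6.4304×3.68 + 63.844×4.78 = 23.664 + 305.18 = 328.84 W.
Ideal ⇒ P_in = P_out, so I_p = P_out/V_p = 328.84/230 = 1.43 A.

I_p ≈ 1.43 A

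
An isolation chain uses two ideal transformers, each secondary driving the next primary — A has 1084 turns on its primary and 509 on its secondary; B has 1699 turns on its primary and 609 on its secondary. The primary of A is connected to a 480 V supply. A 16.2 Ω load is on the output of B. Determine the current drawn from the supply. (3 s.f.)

I_supply ≈ 0.839 A

After A: V = 480.00 × 509/1084 = 225.39 V.
After B: V = 225.39 × 609/1699 = 80.789 V.
I_load = 80.789/16.2 = 4.9870 A, so P_out = 80.789 × 4.9870 = 402.90 W.
All ideal ⇒ P_in = P_out, so I_supply = 402.90/480 = 0.839 A.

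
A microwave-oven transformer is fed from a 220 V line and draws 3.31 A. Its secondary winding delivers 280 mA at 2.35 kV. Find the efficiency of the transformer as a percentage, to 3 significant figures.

η ≈ 90.4%

P_in = 220 × 3.31 = 728.200 W.
P_out = 2350 × 0.280 = 658.000 W.
η = P_out/P_in = 658.000/728.200 = 0.904.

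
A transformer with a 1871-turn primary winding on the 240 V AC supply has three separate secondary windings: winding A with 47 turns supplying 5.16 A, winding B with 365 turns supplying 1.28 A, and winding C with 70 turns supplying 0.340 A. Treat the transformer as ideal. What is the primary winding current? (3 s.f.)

V_A = 240 × 47/1871 = 6.0289 V; V_B = 240 × 365/1871 = 46.820 V; V_C = 240 × 70/1871 = 8.9792 V.
P_out = V_A I_A + V_B I_B + V_C I_C = 6.0289×5.16 + 46.820×1.28 + 8.9792×0.340 = 31.109 + 59.929 + 3.0529 = 94.091 W.
Ideal ⇒ P_in = P_out, so I_p = P_out/V_p = 94.091/240 = 0.392 A.

I_p ≈ 0.392 A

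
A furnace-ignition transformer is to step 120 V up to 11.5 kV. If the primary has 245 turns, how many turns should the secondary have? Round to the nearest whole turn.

N_s/N_p = V_s/V_p, so N_s = 245 × 11500/120 = 23479.2 ≈ 23479 turns.

N_s = 23479 turns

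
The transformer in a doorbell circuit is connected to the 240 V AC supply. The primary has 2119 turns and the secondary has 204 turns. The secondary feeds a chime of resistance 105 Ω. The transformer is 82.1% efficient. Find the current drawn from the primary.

I_p ≈ 0.0258 A

V_s = 240 × 204/2119 = 23.105 V.
I_s = V_s/R = 23.105/105 = 0.22005 A.
P_out = V_s I_s = 23.105 × 0.22005 = 5.0843 W.
P_in = P_out/η = 5.0843/0.821 = 6.1928 W.
I_p = P_in/V_p = 6.1928/240 = 0.0258 A.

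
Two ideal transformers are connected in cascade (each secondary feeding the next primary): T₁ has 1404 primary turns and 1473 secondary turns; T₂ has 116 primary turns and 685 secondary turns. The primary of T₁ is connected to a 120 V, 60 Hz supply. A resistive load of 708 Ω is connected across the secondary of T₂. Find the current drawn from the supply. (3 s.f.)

I_supply ≈ 6.51 A

Secondary of T₁: V = 120.00 × 1473/1404 = 125.90 V.
Secondary of T₂: V = 125.90 × 685/116 = 743.45 V.
I_load = 743.45/708 = 1.0501 A, so P_out = 743.45 × 1.0501 = 780.67 W.
All ideal ⇒ P_in = P_out, so I_supply = 780.67/120 = 6.51 A.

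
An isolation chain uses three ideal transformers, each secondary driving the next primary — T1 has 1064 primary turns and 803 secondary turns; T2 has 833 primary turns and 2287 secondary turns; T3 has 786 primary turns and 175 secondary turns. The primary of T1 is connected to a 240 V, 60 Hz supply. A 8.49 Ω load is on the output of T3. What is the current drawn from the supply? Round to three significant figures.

I_supply ≈ 6.02 A

After T1: V = 240.00 × 803/1064 = 181.13 V.
After T2: V = 181.13 × 2287/833 = 497.29 V.
After T3: V = 497.29 × 175/786 = 110.72 V.
I_load = 110.72/8.49 = 13.041 A, so P_out = 110.72 × 13.041 = 1443.9 W.
All ideal ⇒ P_in = P_out, so I_supply = 1443.9/240 = 6.02 A.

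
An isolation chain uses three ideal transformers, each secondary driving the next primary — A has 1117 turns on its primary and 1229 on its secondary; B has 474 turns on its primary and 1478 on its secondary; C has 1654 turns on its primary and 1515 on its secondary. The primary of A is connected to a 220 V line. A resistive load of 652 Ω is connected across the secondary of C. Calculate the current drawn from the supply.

After A: V = 220.00 × 1229/1117 = 242.06 V.
After B: V = 242.06 × 1478/474 = 754.77 V.
After C: V = 754.77 × 1515/1654 = 691.34 V.
I_load = 691.34/652 = 1.0603 A, so P_out = 691.34 × 1.0603 = 733.06 W.
All ideal ⇒ P_in = P_out, so I_supply = 733.06/220 = 3.33 A.

I_supply ≈ 3.33 A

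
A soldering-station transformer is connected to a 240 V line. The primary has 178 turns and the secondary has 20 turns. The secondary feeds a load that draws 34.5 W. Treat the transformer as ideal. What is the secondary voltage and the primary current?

V_s ≈ 27.0 V, I_p ≈ 0.144 A

V_s = V_p × N_s/N_p = 240 × 20/178 = 26.966 V.
I_s = P/V_s = 34.5/26.966 = 1.2794 A.
I_p = I_s × N_s/N_p = 1.2794 × 20/178 = 0.144 A.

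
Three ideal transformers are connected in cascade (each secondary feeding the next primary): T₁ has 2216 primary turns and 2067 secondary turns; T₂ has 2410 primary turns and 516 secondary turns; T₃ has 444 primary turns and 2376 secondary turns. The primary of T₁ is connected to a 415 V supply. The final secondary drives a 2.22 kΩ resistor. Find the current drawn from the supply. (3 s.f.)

Secondary of T₁: V = 415.00 × 2067/2216 = 387.10 V.
Secondary of T₂: V = 387.10 × 516/2410 = 82.880 V.
Secondary of T₃: V = 82.880 × 2376/444 = 443.52 V.
I_load = 443.52/2220 = 0.19978 A, so P_out = 443.52 × 0.19978 = 88.609 W.
All ideal ⇒ P_in = P_out, so I_supply = 88.609/415 = 0.214 A.

I_supply ≈ 0.214 A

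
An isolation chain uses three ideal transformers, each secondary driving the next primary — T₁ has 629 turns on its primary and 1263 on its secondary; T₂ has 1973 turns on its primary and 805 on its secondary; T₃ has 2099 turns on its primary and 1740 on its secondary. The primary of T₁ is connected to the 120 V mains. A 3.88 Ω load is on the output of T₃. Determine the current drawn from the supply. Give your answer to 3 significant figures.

I_supply ≈ 14.3 A

After T₁: V = 120.00 × 1263/629 = 240.95 V.
After T₂: V = 240.95 × 805/1973 = 98.311 V.
After T₃: V = 98.311 × 1740/2099 = 81.497 V.
I_load = 81.497/3.88 = 21.004 A, so P_out = 81.497 × 21.004 = 1711.8 W.
All ideal ⇒ P_in = P_out, so I_supply = 1711.8/120 = 14.3 A.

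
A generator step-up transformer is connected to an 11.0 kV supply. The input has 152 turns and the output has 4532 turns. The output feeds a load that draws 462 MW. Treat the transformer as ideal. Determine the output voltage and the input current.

V_out ≈ 328000 V, I_in ≈ 42000 A

V_out = V_in × N_out/N_in = 11000 × 4532/152 = 327970 V.
I_out = P/V_out = 4.62×10^8/327970 = 1408.6 A.
I_in = I_out × N_out/N_in = 1408.6 × 4532/152 = 42000 A.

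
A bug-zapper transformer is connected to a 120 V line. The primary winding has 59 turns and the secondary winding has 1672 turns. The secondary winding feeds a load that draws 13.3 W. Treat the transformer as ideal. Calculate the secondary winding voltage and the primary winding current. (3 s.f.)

V_s = V_p × N_s/N_p = 120 × 1672/59 = 3400.7 V.
I_s = P/V_s = 13.3/3400.7 = 0.0039110 A.
I_p = I_s × N_s/N_p = 0.0039110 × 1672/59 = 0.111 A.

V_s ≈ 3400 V, I_p ≈ 0.111 A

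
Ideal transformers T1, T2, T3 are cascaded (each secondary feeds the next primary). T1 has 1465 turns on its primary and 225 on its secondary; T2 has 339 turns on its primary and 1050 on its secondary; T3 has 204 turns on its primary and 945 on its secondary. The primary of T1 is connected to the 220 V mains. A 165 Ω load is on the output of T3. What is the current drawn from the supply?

Secondary of T1: V = 220.00 × 225/1465 = 33.788 V.
Secondary of T2: V = 33.788 × 1050/339 = 104.65 V.
Secondary of T3: V = 104.65 × 945/204 = 484.80 V.
I_load = 484.80/165 = 2.9382 A, so P_out = 484.80 × 2.9382 = 1424.4 W.
All ideal ⇒ P_in = P_out, so I_supply = 1424.4/220 = 6.47 A.

I_supply ≈ 6.47 A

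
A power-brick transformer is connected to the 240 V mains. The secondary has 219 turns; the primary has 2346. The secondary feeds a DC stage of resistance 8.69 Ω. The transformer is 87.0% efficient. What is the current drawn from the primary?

V_s = 240 × 219/2346 = 22.404 V.
I_s = V_s/R = 22.404/8.69 = 2.5781 A.
P_out = V_s I_s = 22.404 × 2.5781 = 57.761 W.
P_in = P_out/η = 57.761/0.870 = 66.392 W.
I_p = P_in/V_p = 66.392/240 = 0.277 A.

I_p ≈ 0.277 A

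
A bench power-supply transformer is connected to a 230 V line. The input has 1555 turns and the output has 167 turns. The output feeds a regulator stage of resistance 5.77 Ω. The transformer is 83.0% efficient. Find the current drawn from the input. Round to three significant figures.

I_in ≈ 0.554 A

V_out = 230 × 167/1555 = 24.701 V.
I_out = V_out/R = 24.701/5.77 = 4.2809 A.
P_out = V_out I_out = 24.701 × 4.2809 = 105.74 W.
P_in = P_out/η = 105.74/0.830 = 127.40 W.
I_in = P_in/V_in = 127.40/230 = 0.554 A.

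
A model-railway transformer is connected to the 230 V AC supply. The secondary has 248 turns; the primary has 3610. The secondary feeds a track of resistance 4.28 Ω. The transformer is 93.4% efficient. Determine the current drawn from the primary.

I_p ≈ 0.272 A

V_s = 230 × 248/3610 = 15.801 V.
I_s = V_s/R = 15.801/4.28 = 3.6917 A.
P_out = V_s I_s = 15.801 × 3.6917 = 58.331 W.
P_in = P_out/η = 58.331/0.934 = 62.453 W.
I_p = P_in/V_p = 62.453/230 = 0.272 A.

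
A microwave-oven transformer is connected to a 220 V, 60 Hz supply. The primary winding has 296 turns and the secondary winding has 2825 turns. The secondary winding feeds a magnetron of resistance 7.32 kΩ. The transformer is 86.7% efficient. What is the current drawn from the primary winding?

V_s = 220 × 2825/296 = 2099.7 V.
I_s = V_s/R = 2099.7/7320 = 0.28684 A.
P_out = V_s I_s = 2099.7 × 0.28684 = 602.27 W.
P_in = P_out/η = 602.27/0.867 = 694.65 W.
I_p = P_in/V_p = 694.65/220 = 3.16 A.

I_p ≈ 3.16 A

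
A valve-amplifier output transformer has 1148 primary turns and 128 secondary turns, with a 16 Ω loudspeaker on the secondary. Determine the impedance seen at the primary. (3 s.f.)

Z_p = (N_p/N_s)² × Z_s = (1148/128)² × 16 = 1290 Ω.

Z_p ≈ 1290 Ω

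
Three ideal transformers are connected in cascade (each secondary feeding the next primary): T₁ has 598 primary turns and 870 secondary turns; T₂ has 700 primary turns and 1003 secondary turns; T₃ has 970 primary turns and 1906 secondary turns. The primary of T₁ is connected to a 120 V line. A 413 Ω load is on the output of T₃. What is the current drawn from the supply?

Secondary of T₁: V = 120.00 × 870/598 = 174.58 V.
Secondary of T₂: V = 174.58 × 1003/700 = 250.15 V.
Secondary of T₃: V = 250.15 × 1906/970 = 491.53 V.
I_load = 491.53/413 = 1.1902 A, so P_out = 491.53 × 1.1902 = 585.00 W.
All ideal ⇒ P_in = P_out, so I_supply = 585.00/120 = 4.88 A.

I_supply ≈ 4.88 A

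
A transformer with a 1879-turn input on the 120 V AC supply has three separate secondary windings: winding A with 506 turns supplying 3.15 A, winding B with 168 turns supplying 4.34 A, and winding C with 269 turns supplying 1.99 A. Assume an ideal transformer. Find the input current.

V_A = 120 × 506/1879 = 32.315 V; V_B = 120 × 168/1879 = 10.729 V; V_C = 120 × 269/1879 = 17.179 V.
P_out = V_A I_A + V_B I_B + V_C I_C = 32.315×3.15 + 10.729×4.34 + 17.179×1.99 = 101.79 + 46.564 + 34.187 = 182.54 W.
Ideal ⇒ P_in = P_out, so I_in = P_out/V_in = 182.54/120 = 1.52 A.

I_in ≈ 1.52 A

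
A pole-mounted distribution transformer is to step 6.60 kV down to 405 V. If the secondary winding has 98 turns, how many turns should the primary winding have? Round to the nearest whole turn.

N_p = 1597 turns

N_p/N_s = V_p/V_s, so N_p = 98 × 6600/405 = 1597.0 ≈ 1597 turns.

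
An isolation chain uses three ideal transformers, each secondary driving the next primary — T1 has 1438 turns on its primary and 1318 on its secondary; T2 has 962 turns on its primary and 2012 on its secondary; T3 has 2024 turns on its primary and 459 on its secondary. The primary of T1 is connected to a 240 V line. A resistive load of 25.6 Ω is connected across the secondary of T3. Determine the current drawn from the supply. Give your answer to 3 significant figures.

After T1: V = 240.00 × 1318/1438 = 219.97 V.
After T2: V = 219.97 × 2012/962 = 460.07 V.
After T3: V = 460.07 × 459/2024 = 104.33 V.
I_load = 104.33/25.6 = 4.0755 A, so P_out = 104.33 × 4.0755 = 425.21 W.
All ideal ⇒ P_in = P_out, so I_supply = 425.21/240 = 1.77 A.

I_supply ≈ 1.77 A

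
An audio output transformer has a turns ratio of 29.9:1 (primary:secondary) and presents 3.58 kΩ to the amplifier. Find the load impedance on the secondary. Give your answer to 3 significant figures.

Z_s ≈ 4.00 Ω

Z_s = Z_p/(N_p/N_s)² = 3580/29.9² = 4.00 Ω.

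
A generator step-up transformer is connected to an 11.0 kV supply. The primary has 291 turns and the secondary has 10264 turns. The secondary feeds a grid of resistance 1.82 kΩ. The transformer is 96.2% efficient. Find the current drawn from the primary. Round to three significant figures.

V_s = 11000 × 10264/291 = 387990 V.
I_s = V_s/R = 387990/1820 = 213.18 A.
P_out = V_s I_s = 387990 × 213.18 = 8.2711×10^7 W.
P_in = P_out/η = 8.2711×10^7/0.962 = 8.5978×10^7 W.
I_p = P_in/V_p = 8.5978×10^7/11000 = 7820 A.

I_p ≈ 7820 A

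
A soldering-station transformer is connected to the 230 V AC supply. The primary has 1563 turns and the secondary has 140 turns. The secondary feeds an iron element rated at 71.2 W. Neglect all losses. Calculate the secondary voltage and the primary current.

V_s = V_p × N_s/N_p = 230 × 140/1563 = 20.601 V.
I_s = P/V_s = 71.2/20.601 = 3.4561 A.
I_p = I_s × N_s/N_p = 3.4561 × 140/1563 = 0.310 A.

V_s ≈ 20.6 V, I_p ≈ 0.310 A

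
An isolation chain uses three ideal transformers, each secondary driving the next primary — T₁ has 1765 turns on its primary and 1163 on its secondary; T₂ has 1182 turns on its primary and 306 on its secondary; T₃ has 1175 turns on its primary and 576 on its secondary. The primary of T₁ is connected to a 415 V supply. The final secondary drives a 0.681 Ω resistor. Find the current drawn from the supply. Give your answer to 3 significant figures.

I_supply ≈ 4.26 A

After T₁: V = 415.00 × 1163/1765 = 273.45 V.
After T₂: V = 273.45 × 306/1182 = 70.792 V.
After T₃: V = 70.792 × 576/1175 = 34.703 V.
I_load = 34.703/0.681 = 50.959 A, so P_out = 34.703 × 50.959 = 1768.5 W.
All ideal ⇒ P_in = P_out, so I_supply = 1768.5/415 = 4.26 A.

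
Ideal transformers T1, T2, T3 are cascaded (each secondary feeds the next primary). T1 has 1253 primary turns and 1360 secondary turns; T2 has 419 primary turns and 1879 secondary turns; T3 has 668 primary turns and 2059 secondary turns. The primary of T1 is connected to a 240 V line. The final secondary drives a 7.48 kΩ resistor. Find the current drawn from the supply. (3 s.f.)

After T1: V = 240.00 × 1360/1253 = 260.49 V.
After T2: V = 260.49 × 1879/419 = 1168.2 V.
After T3: V = 1168.2 × 2059/668 = 3600.7 V.
I_load = 3600.7/7480 = 0.48138 A, so P_out = 3600.7 × 0.48138 = 1733.3 W.
All ideal ⇒ P_in = P_out, so I_supply = 1733.3/240 = 7.22 A.

I_supply ≈ 7.22 A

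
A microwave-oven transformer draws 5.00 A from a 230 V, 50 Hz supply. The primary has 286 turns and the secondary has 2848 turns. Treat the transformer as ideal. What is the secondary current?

I_s ≈ 0.502 A

I_s/I_p = N_p/N_s, so I_s = 5.00 × 286/2848 = 0.502 A.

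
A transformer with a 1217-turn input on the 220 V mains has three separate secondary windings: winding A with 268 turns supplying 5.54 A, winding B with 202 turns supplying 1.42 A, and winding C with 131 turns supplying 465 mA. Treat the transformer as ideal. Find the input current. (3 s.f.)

V_A = 220 × 268/1217 = 48.447 V; V_B = 220 × 202/1217 = 36.516 V; V_C = 220 × 131/1217 = 23.681 V.
P_out = V_A I_A + V_B I_B + V_C I_C = 48.447×5.54 + 36.516×1.42 + 23.681×0.465 = 268.40 + 51.853 + 11.012 = 331.26 W.
Ideal ⇒ P_in = P_out, so I_in = P_out/V_in = 331.26/220 = 1.51 A.

I_in ≈ 1.51 A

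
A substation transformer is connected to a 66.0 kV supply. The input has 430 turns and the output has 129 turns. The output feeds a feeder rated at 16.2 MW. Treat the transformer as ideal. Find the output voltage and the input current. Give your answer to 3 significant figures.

V_out = V_in × N_out/N_in = 66000 × 129/430 = 19800 V.
I_out = P/V_out = 1.62×10^7/19800 = 818.18 A.
I_in = I_out × N_out/N_in = 818.18 × 129/430 = 245 A.

V_out ≈ 19800 V, I_in ≈ 245 A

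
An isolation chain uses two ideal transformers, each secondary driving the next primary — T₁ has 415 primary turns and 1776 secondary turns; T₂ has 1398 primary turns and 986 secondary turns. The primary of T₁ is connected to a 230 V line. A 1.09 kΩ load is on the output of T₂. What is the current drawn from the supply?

I_supply ≈ 1.92 A

After T₁: V = 230.00 × 1776/415 = 984.29 V.
After T₂: V = 984.29 × 986/1398 = 694.21 V.
I_load = 694.21/1090 = 0.63689 A, so P_out = 694.21 × 0.63689 = 442.14 W.
All ideal ⇒ P_in = P_out, so I_supply = 442.14/230 = 1.92 A.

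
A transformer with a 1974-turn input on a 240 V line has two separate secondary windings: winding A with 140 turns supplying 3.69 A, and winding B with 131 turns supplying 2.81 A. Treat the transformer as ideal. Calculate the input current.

V_A = 240 × 140/1974 = 17.021 V; V_B = 240 × 131/1974 = 15.927 V.
P_out = V_A I_A + V_B I_B = 17.021×3.69 + 15.927×2.81 = 62.809 + 44.755 = 107.56 W.
Ideal ⇒ P_in = P_out, so I_in = P_out/V_in = 107.56/240 = 0.448 A.

I_in ≈ 0.448 A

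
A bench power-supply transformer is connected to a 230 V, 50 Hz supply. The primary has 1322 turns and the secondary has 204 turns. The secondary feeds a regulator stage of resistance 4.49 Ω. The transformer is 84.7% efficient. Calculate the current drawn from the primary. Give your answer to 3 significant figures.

V_s = 230 × 204/1322 = 35.492 V.
I_s = V_s/R = 35.492/4.49 = 7.9046 A.
P_out = V_s I_s = 35.492 × 7.9046 = 280.55 W.
P_in = P_out/η = 280.55/0.847 = 331.23 W.
I_p = P_in/V_p = 331.23/230 = 1.44 A.

I_p ≈ 1.44 A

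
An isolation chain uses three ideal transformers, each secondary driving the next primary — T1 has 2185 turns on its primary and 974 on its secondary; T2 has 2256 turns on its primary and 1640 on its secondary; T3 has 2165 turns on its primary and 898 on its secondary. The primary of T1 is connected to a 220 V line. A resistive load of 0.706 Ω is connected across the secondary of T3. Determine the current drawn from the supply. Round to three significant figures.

After T1: V = 220.00 × 974/2185 = 98.069 V.
After T2: V = 98.069 × 1640/2256 = 71.291 V.
After T3: V = 71.291 × 898/2165 = 29.570 V.
I_load = 29.570/0.706 = 41.884 A, so P_out = 29.570 × 41.884 = 1238.5 W.
All ideal ⇒ P_in = P_out, so I_supply = 1238.5/220 = 5.63 A.

I_supply ≈ 5.63 A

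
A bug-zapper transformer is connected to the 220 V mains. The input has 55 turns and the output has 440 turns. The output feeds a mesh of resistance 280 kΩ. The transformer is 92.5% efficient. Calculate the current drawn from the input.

V_out = 220 × 440/55 = 1760.0 V.
I_out = V_out/R = 1760.0/280000 = 0.0062857 A.
P_out = V_out I_out = 1760.0 × 0.0062857 = 11.063 W.
P_in = P_out/η = 11.063/0.925 = 11.960 W.
I_in = P_in/V_in = 11.960/220 = 0.0544 A.

I_in ≈ 0.0544 A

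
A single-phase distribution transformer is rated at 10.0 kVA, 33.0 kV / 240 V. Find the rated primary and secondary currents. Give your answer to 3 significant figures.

I_p = S/V_p = 10000/33000 = 0.303 A.
I_s = S/V_s = 10000/240 = 41.7 A.

I_p ≈ 0.303 A, I_s ≈ 41.7 A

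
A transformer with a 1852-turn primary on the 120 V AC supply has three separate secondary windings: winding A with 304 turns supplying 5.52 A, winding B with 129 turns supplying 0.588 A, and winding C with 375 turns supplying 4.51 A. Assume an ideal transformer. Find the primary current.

I_p ≈ 1.86 A

V_A = 120 × 304/1852 = 19.698 V; V_B = 120 × 129/1852 = 8.3585 V; V_C = 120 × 375/1852 = 24.298 V.
P_out = V_A I_A + V_B I_B + V_C I_C = 19.698×5.52 + 8.3585×0.588 + 24.298×4.51 = 108.73 + 4.9148 + 109.58 = 223.23 W.
Ideal ⇒ P_in = P_out, so I_p = P_out/V_p = 223.23/120 = 1.86 A.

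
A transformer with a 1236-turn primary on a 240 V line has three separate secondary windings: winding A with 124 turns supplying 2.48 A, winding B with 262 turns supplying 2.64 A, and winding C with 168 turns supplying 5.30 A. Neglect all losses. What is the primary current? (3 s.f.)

I_p ≈ 1.53 A

V_A = 240 × 124/1236 = 24.078 V; V_B = 240 × 262/1236 = 50.874 V; V_C = 240 × 168/1236 = 32.621 V.
P_out = V_A I_A + V_B I_B + V_C I_C = 24.078×2.48 + 50.874×2.64 + 32.621×5.30 = 59.713 + 134.31 + 172.89 = 366.91 W.
Ideal ⇒ P_in = P_out, so I_p = P_out/V_p = 366.91/240 = 1.53 A.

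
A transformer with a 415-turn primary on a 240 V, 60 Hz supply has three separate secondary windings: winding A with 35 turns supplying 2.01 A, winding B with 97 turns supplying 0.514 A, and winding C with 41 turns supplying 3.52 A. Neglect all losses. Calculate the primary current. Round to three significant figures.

V_A = 240 × 35/415 = 20.241 V; V_B = 240 × 97/415 = 56.096 V; V_C = 240 × 41/415 = 23.711 V.
P_out = V_A I_A + V_B I_B + V_C I_C = 20.241×2.01 + 56.096×0.514 + 23.711×3.52 = 40.684 + 28.834 + 83.462 = 152.98 W.
Ideal ⇒ P_in = P_out, so I_p = P_out/V_p = 152.98/240 = 0.637 A.

I_p ≈ 0.637 A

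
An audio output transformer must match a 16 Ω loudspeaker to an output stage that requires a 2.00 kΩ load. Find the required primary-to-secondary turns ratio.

N_p/N_s ≈ 11.2

Z_p/Z_s = (N_p/N_s)², so N_p/N_s = √(2000/16) = √125 = 11.2.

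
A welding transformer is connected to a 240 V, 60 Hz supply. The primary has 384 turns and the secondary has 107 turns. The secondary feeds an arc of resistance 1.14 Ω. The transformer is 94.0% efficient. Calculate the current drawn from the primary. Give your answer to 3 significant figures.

V_s = 240 × 107/384 = 66.875 V.
I_s = V_s/R = 66.875/1.14 = 58.662 A.
P_out = V_s I_s = 66.875 × 58.662 = 3923.0 W.
P_in = P_out/η = 3923.0/0.940 = 4173.4 W.
I_p = P_in/V_p = 4173.4/240 = 17.4 A.

I_p ≈ 17.4 A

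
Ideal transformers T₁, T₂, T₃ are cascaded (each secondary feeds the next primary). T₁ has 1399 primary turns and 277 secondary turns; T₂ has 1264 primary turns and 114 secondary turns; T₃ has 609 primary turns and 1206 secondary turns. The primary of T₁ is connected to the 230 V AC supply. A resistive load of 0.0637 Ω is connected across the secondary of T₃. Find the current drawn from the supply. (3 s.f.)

After T₁: V = 230.00 × 277/1399 = 45.540 V.
After T₂: V = 45.540 × 114/1264 = 4.1072 V.
After T₃: V = 4.1072 × 1206/609 = 8.1335 V.
I_load = 8.1335/0.0637 = 127.68 A, so P_out = 8.1335 × 127.68 = 1038.5 W.
All ideal ⇒ P_in = P_out, so I_supply = 1038.5/230 = 4.52 A.

I_supply ≈ 4.52 A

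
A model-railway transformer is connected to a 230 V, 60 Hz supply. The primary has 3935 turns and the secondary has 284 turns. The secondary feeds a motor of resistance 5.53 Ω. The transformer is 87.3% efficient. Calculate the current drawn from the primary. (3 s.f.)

V_s = 230 × 284/3935 = 16.600 V.
I_s = V_s/R = 16.600/5.53 = 3.0018 A.
P_out = V_s I_s = 16.600 × 3.0018 = 49.828 W.
P_in = P_out/η = 49.828/0.873 = 57.077 W.
I_p = P_in/V_p = 57.077/230 = 0.248 A.

I_p ≈ 0.248 A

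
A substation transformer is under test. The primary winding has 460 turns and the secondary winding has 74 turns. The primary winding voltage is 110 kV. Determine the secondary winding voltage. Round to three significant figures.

V_s/V_p = N_s/N_p, so V_s = 110000 × 74/460 = 17700 V.

V_s ≈ 17700 V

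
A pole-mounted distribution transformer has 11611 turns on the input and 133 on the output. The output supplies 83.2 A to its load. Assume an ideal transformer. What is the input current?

I_in ≈ 0.953 A

For an ideal transformer I_in/I_out = N_out/N_in, so I_in = 83.2 × 133/11611 = 0.953 A.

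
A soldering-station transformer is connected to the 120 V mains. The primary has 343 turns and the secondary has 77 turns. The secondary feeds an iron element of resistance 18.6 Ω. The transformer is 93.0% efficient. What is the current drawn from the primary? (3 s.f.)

I_p ≈ 0.350 A

V_s = 120 × 77/343 = 26.939 V.
I_s = V_s/R = 26.939/18.6 = 1.4483 A.
P_out = V_s I_s = 26.939 × 1.4483 = 39.016 W.
P_in = P_out/η = 39.016/0.930 = 41.953 W.
I_p = P_in/V_p = 41.953/120 = 0.350 A.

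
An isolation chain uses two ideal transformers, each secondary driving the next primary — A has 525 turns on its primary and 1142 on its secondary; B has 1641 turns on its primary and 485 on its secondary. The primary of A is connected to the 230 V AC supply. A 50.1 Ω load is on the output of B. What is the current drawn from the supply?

After A: V = 230.00 × 1142/525 = 500.30 V.
After B: V = 500.30 × 485/1641 = 147.87 V.
I_load = 147.87/50.1 = 2.9514 A, so P_out = 147.87 × 2.9514 = 436.41 W.
All ideal ⇒ P_in = P_out, so I_supply = 436.41/230 = 1.90 A.

I_supply ≈ 1.90 A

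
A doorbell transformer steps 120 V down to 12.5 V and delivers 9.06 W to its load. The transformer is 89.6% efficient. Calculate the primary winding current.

P_in = P_out/η = 9.06/0.896 = 10.112 W.
I_p = P_in/V_p = 10.112/120 = 0.0843 A.

I_p ≈ 0.0843 A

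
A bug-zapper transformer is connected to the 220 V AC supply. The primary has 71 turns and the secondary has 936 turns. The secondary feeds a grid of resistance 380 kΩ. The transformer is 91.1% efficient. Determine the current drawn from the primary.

V_s = 220 × 936/71 = 2900.3 V.
I_s = V_s/R = 2900.3/380000 = 0.0076323 A.
P_out = V_s I_s = 2900.3 × 0.0076323 = 22.136 W.
P_in = P_out/η = 22.136/0.911 = 24.298 W.
I_p = P_in/V_p = 24.298/220 = 0.110 A.

I_p ≈ 0.110 A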